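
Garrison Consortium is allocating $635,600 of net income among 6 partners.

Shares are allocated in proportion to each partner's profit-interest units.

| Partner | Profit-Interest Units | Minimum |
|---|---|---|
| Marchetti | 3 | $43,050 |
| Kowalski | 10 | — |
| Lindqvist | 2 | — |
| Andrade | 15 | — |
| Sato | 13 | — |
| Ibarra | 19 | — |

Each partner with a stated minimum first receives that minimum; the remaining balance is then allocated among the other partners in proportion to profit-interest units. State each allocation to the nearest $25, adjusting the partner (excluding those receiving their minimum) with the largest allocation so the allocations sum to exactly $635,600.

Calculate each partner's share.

Guaranteed amounts: Marchetti $43,050. Residual $592,550.
Residual split over remaining profit-interest units 59: Kowalski 100,432.20 → $100,425; Lindqvist 20,086.44 → $20,075; Andrade 150,648.31 → $150,650; Sato 130,561.86 → $130,550; Ibarra 190,821.19 → $190,825.
Rounding difference +$25 applied to Ibarra → $190,850.

Marchetti: $43,050; Kowalski: $100,425; Lindqvist: $20,075; Andrade: $150,650; Sato: $130,550; Ibarra: $190,850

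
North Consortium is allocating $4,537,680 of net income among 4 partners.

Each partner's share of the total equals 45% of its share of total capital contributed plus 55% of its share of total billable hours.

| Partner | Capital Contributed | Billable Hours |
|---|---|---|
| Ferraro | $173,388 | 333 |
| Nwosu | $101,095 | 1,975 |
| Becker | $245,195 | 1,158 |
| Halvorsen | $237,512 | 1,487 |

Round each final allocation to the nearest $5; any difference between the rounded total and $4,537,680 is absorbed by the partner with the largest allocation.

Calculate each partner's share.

Ferraro: $635,375 · Nwosu: $1,267,795 · Becker: $1,244,725 · Halvorsen: $1,389,785

Totals — capital contributed 757,190, billable hours 4,953.
Combined weights (45% capital contributed + 55% billable hours): Ferraro 0.1400; Nwosu 0.2794; Becker 0.2743; Halvorsen 0.3063.
Raw shares: Ferraro 635,377.44; Nwosu 1,267,793.99; Becker 1,244,725.40; Halvorsen 1,389,783.17.
At nearest $5: Ferraro $635,375; Nwosu $1,267,795; Becker $1,244,725; Halvorsen $1,389,785. Sum = $4,537,680.
No rounding difference to absorb.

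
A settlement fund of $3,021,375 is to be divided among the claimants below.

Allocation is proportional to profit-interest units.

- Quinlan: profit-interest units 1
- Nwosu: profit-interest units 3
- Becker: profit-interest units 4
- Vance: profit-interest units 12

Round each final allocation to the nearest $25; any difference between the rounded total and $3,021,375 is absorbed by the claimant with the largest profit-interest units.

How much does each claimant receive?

Total profit-interest units = 1 + 3 + 4 + 12 = 20.
Unrounded shares: Quinlan 151,068.75; Nwosu 453,206.25; Becker 604,275.00; Vance 1,812,825.00.
After rounding ($25): Quinlan $151,075; Nwosu $453,200; Becker $604,275; Vance $1,812,825. Sum = $3,021,375.
Rounded total matches; no reconciliation needed.

Quinlan: $151,075 · Nwosu: $453,200 · Becker: $604,275 · Vance: $1,812,825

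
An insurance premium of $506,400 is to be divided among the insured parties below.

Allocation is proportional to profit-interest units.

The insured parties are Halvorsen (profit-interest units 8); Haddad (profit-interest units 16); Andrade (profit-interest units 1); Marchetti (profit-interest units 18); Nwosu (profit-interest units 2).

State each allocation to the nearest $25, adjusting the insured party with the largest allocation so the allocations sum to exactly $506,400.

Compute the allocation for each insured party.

Halvorsen: $90,025 · Haddad: $180,050 · Andrade: $11,250 · Marchetti: $202,575 · Nwosu: $22,500

Combined profit-interest units = 45.
Raw shares: Halvorsen 8/45 × $506,400 = 90,026.67; Haddad 16/45 × $506,400 = 180,053.33; Andrade 1/45 × $506,400 = 11,253.33; Marchetti 18/45 × $506,400 = 202,560.00; Nwosu 2/45 × $506,400 = 22,506.67.
Rounded to nearest $25: Halvorsen $90,025; Haddad $180,050; Andrade $11,250; Marchetti $202,550; Nwosu $22,500. Sum = $506,375.
Difference $506,400 − $506,375 = +$25 applied to largest allocation (Marchetti): Marchetti becomes $202,575.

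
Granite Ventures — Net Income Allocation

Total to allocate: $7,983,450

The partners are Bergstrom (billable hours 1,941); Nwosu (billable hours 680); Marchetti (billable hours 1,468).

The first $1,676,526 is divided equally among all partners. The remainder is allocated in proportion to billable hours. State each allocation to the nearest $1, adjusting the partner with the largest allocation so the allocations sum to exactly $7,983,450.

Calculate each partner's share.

$1,676,526 shared equally gives $558,842 per partner.
Remainder $6,306,924 by billable hours (total 4,089): Bergstrom 2,993,822.32 → $2,993,822; Nwosu 1,048,840.38 → $1,048,840; Marchetti 2,264,261.29 → $2,264,261.
Rounding difference +$1 on remainder applied to Bergstrom.
Totals: Bergstrom $558,842 + $2,993,823 = $3,552,665; Nwosu $558,842 + $1,048,840 = $1,607,682; Marchetti $558,842 + $2,264,261 = $2,823,103.

Bergstrom: $3,552,665 · Nwosu: $1,607,682 · Marchetti: $2,823,103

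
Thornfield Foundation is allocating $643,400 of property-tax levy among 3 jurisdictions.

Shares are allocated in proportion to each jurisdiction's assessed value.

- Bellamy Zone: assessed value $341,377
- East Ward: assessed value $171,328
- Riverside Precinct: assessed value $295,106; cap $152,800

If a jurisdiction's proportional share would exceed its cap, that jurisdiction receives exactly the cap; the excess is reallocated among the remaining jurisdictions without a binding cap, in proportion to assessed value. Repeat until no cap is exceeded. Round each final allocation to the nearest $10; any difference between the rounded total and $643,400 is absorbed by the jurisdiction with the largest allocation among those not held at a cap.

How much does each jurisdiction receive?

Bellamy Zone: $326,660 · East Ward: $163,940 · Riverside Precinct: $152,800

Combined assessed value = 807,811.
Unconstrained shares: Bellamy Zone 271,897.71; East Ward 136,458.20; Riverside Precinct 235,044.09.
Capped: Riverside Precinct ($152,800); remaining pool $490,600 reallocated over remaining assessed value 512,705.
Redistributed shares: Bellamy Zone 326,658.71 → $326,660; East Ward 163,941.29 → $163,940.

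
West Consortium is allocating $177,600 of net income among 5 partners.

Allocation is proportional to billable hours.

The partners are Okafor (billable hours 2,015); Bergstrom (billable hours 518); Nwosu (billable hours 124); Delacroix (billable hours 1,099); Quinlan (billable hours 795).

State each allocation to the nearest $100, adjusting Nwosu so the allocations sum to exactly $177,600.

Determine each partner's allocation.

Total billable hours = 4,551.
Raw shares: Okafor 2,015/4,551 × $177,600 = 78,634.15; Bergstrom 518/4,551 × $177,600 = 20,214.63; Nwosu 124/4,551 × $177,600 = 4,839.02; Delacroix 1,099/4,551 × $177,600 = 42,887.80; Quinlan 795/4,551 × $177,600 = 31,024.39.
After rounding ($100): Okafor $78,600; Bergstrom $20,200; Nwosu $4,800; Delacroix $42,900; Quinlan $31,000. Sum = $177,500.
Difference $177,600 − $177,500 = +$100 applied to Nwosu: Nwosu becomes $4,900.

Okafor: $78,600 · Bergstrom: $20,200 · Nwosu: $4,900 · Delacroix: $42,900 · Quinlan: $31,000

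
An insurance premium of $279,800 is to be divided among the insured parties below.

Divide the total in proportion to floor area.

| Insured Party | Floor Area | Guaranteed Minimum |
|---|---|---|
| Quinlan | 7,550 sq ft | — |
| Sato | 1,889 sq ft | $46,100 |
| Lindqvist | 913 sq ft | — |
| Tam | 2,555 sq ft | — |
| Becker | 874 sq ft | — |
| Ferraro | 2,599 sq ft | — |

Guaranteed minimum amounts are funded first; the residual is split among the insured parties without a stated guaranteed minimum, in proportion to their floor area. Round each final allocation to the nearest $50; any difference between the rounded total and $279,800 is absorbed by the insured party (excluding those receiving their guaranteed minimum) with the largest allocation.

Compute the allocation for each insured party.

Fund the minimums — Sato $46,100. Balance $233,700.
Balance split over remaining floor area 14,491: Quinlan 121,760.75 → $121,750; Lindqvist 14,724.18 → $14,700; Tam 41,205.13 → $41,200; Becker 14,095.22 → $14,100; Ferraro 41,914.73 → $41,900.
Rounding difference +$50 applied to Quinlan → $121,800.

Quinlan: $121,800 · Sato: $46,100 · Lindqvist: $14,700 · Tam: $41,200 · Becker: $14,100 · Ferraro: $41,900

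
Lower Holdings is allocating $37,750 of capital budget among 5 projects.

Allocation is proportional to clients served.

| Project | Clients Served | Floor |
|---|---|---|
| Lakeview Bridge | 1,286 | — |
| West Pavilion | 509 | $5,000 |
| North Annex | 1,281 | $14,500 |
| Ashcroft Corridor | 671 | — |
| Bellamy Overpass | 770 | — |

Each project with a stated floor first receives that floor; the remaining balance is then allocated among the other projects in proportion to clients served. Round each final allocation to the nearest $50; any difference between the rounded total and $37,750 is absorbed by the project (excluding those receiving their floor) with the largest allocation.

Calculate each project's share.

Lakeview Bridge: $8,600; West Pavilion: $5,000; North Annex: $14,500; Ashcroft Corridor: $4,500; Bellamy Overpass: $5,150

Minimums first: West Pavilion $5,000; North Annex $14,500. Balance $18,250.
Balance split over remaining clients served 2,727: Lakeview Bridge 8,606.34 → $8,600; Ashcroft Corridor 4,490.56 → $4,500; Bellamy Overpass 5,153.10 → $5,150.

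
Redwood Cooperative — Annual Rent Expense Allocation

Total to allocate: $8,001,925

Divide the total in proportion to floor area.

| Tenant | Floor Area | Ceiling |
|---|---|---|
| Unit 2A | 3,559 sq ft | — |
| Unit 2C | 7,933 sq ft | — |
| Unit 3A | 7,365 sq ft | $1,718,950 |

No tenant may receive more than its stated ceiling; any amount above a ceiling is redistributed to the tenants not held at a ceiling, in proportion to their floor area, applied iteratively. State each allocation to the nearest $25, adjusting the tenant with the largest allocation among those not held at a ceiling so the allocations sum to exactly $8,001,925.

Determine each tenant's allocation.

Unit 2A: $1,945,800; Unit 2C: $4,337,175; Unit 3A: $1,718,950

Combined floor area = 18,857.
Pro-rata shares before constraints: Unit 2A 1,510,253.54; Unit 2C 3,366,350.48; Unit 3A 3,125,320.97.
Capped: Unit 3A ($1,718,950); remaining pool $6,282,975 reallocated over remaining floor area 11,492.
Remaining shares: Unit 2A 1,945,797.77 → $1,945,800; Unit 2C 4,337,177.23 → $4,337,175.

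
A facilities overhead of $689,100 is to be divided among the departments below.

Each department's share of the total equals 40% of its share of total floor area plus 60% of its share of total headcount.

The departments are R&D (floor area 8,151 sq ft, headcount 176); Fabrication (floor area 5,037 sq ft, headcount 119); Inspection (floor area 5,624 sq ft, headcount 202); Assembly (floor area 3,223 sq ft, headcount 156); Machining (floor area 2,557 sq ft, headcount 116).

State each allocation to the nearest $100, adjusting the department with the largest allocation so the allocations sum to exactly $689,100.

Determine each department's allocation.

R&D: $186,100 | Fabrication: $120,400 | Inspection: $171,600 | Assembly: $120,000 | Machining: $91,000

Floor area total 24,592; headcount total 769.
Composite weights (40% floor area + 60% headcount): R&D 0.2699; Fabrication 0.1748; Inspection 0.2491; Assembly 0.1741; Machining 0.1321.
Proportional shares: R&D 185,988.71; Fabrication 120,438.79; Inspection 171,643.91; Assembly 119,999.92; Machining 91,028.67.
At nearest $100: R&D $186,000; Fabrication $120,400; Inspection $171,600; Assembly $120,000; Machining $91,000. Sum = $689,000.
Difference $689,100 − $689,000 = +$100 applied to largest allocation (R&D): R&D becomes $186,100.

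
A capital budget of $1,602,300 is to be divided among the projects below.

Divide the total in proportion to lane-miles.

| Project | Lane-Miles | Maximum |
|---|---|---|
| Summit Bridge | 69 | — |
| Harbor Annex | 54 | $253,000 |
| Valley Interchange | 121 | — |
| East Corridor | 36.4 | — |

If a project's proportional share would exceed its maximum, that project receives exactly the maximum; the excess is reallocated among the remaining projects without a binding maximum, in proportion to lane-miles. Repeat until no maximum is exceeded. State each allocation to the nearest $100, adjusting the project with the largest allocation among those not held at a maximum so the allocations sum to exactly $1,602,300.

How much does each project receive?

Lane-miles total: 280.4.
Pro-rata shares before constraints: Summit Bridge 394,289.23; Harbor Annex 308,574.18; Valley Interchange 691,434.74; East Corridor 208,001.85.
Cap binds for Harbor Annex ($253,000); balance $1,349,300 reallocated over remaining lane-miles 226.4.
Redistributed shares: Summit Bridge 411,226.59 → $411,200; Valley Interchange 721,136.48 → $721,100; East Corridor 216,936.93 → $216,900.
Rounding difference +$100 applied to Valley Interchange → $721,200.

Summit Bridge: $411,200; Harbor Annex: $253,000; Valley Interchange: $721,200; East Corridor: $216,900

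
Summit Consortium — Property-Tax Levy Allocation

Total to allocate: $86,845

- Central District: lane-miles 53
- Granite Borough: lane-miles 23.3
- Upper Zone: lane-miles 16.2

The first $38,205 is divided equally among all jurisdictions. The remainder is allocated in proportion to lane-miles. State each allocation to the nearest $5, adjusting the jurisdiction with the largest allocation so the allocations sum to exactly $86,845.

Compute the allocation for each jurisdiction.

First tranche $38,205 split equally: $12,735 each.
Remainder $48,640 by lane-miles (total 92.5): Central District 27,869.41 → $27,870; Granite Borough 12,252.02 → $12,250; Upper Zone 8,518.57 → $8,520.
Totals: Central District $12,735 + $27,870 = $40,605; Granite Borough $12,735 + $12,250 = $24,985; Upper Zone $12,735 + $8,520 = $21,255.

Central District: $40,605; Granite Borough: $24,985; Upper Zone: $21,255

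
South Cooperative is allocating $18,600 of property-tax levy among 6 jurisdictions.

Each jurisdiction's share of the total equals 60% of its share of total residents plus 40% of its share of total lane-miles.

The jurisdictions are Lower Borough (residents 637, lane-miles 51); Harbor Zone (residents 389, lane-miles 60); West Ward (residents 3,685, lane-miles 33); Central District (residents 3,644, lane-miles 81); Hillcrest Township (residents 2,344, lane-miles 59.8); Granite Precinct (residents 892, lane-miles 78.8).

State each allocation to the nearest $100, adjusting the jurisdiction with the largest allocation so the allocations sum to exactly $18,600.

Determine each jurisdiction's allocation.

Residents total 11,591; lane-miles total 363.6.
Blended shares (60% residents + 40% lane-miles): Lower Borough 0.0891; Harbor Zone 0.0861; West Ward 0.2271; Central District 0.2777; Hillcrest Township 0.1871; Granite Precinct 0.1329.
Proportional shares: Lower Borough 1,656.88; Harbor Zone 1,602.26; West Ward 4,223.22; Central District 5,165.93; Hillcrest Township 3,480.47; Granite Precinct 2,471.24.
Rounded to nearest $100: Lower Borough $1,700; Harbor Zone $1,600; West Ward $4,200; Central District $5,200; Hillcrest Township $3,500; Granite Precinct $2,500. Sum = $18,700.
Difference $18,600 − $18,700 = −$100 applied to largest allocation (Central District): Central District becomes $5,100.

Lower Borough: $1,700 | Harbor Zone: $1,600 | West Ward: $4,200 | Central District: $5,100 | Hillcrest Township: $3,500 | Granite Precinct: $2,500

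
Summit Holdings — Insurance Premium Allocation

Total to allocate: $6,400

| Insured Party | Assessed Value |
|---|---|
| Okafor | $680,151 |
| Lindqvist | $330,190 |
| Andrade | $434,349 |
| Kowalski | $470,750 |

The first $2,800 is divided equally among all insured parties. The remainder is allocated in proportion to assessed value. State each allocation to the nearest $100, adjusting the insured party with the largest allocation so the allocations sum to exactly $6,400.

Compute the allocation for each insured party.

Okafor: $2,000; Lindqvist: $1,300; Andrade: $1,500; Kowalski: $1,600

Equal tier: $2,800 ÷ 4 = $700 apiece.
Remainder $3,600 by assessed value (total 1,915,440): Okafor 1,278.32 → $1,300; Lindqvist 620.58 → $600; Andrade 816.34 → $800; Kowalski 884.76 → $900.
Totals: Okafor $700 + $1,300 = $2,000; Lindqvist $700 + $600 = $1,300; Andrade $700 + $800 = $1,500; Kowalski $700 + $900 = $1,600.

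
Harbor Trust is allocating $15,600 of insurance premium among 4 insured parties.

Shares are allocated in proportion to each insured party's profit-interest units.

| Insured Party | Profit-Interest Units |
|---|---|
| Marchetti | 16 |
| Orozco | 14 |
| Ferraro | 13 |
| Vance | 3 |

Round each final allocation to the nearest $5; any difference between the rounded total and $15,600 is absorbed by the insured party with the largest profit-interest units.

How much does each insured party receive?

Marchetti: $5,425; Orozco: $4,750; Ferraro: $4,410; Vance: $1,015

Profit-interest units total: 16 + 14 + 13 + 3 = 46.
Proportional shares: Marchetti 5,426.09; Orozco 4,747.83; Ferraro 4,408.70; Vance 1,017.39.
At nearest $5: Marchetti $5,425; Orozco $4,750; Ferraro $4,410; Vance $1,015. Sum = $15,600.
No rounding difference to absorb.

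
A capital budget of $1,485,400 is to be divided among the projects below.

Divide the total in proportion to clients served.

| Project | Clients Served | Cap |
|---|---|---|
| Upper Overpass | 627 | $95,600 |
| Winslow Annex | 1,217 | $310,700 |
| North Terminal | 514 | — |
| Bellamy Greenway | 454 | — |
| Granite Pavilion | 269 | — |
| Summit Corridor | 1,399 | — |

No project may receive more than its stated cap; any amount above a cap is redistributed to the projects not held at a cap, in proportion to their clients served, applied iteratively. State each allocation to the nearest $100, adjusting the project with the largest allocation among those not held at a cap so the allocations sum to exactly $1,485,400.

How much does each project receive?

Upper Overpass: $95,600 | Winslow Annex: $310,700 | North Terminal: $210,400 | Bellamy Greenway: $185,900 | Granite Pavilion: $110,100 | Summit Corridor: $572,700

Total clients served = 4,480.
Pro-rata shares before constraints: Upper Overpass 207,889.69; Winslow Annex 403,511.56; North Terminal 170,423.12; Bellamy Greenway 150,529.38; Granite Pavilion 89,190.31; Summit Corridor 463,855.94.
Capped: Upper Overpass ($95,600), Winslow Annex ($310,700); remaining pool $1,079,100 reallocated over remaining clients served 2,636.
Redistributed shares: North Terminal 210,416.31 → $210,400; Bellamy Greenway 185,854.10 → $185,900; Granite Pavilion 110,120.60 → $110,100; Summit Corridor 572,708.99 → $572,700.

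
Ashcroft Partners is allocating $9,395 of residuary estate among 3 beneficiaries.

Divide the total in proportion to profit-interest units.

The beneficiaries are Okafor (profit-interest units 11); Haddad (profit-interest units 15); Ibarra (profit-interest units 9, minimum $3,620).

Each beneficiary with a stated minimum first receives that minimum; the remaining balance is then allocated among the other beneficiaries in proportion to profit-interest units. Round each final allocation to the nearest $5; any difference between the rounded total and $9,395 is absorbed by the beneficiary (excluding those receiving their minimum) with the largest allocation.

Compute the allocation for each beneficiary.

Fund the minimums — Ibarra $3,620. Residual $5,775.
Residual split over remaining profit-interest units 26: Okafor 2,443.27 → $2,445; Haddad 3,331.73 → $3,330.

Okafor: $2,445 | Haddad: $3,330 | Ibarra: $3,620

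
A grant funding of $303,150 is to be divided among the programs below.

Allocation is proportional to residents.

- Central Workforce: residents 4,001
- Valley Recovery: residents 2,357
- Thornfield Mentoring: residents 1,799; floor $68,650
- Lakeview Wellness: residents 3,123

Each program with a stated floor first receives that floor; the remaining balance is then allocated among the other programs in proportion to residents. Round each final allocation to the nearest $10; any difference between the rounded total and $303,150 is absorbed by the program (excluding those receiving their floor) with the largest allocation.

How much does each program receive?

Guaranteed amounts: Thornfield Mentoring $68,650. Remaining pool $234,500.
Remaining pool split over remaining residents 9,481: Central Workforce 98,959.45 → $98,960; Valley Recovery 58,297.28 → $58,300; Lakeview Wellness 77,243.28 → $77,240.

Central Workforce: $98,960 | Valley Recovery: $58,300 | Thornfield Mentoring: $68,650 | Lakeview Wellness: $77,240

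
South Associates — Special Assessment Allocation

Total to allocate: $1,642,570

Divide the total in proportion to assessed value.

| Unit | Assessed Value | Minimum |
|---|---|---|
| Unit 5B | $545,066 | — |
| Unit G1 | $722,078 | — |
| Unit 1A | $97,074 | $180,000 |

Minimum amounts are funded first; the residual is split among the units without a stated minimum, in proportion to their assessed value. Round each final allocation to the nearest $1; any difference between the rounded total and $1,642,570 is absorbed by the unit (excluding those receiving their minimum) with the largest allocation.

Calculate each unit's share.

Guaranteed amounts: Unit 1A $180,000. Residual $1,462,570.
Residual split over remaining assessed value 1,267,144: Unit 5B 629,129.11 → $629,129; Unit G1 833,440.89 → $833,441.

Unit 5B: $629,129; Unit G1: $833,441; Unit 1A: $180,000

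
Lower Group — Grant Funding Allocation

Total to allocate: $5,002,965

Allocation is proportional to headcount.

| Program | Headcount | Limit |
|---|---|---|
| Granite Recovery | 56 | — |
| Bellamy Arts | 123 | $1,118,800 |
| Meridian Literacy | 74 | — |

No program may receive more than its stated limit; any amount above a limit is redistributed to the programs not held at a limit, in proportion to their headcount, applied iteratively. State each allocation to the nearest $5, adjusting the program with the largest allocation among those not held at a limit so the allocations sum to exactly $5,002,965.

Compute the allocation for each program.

Sum of headcount: 253.
Proportional shares (ignoring caps): Granite Recovery 1,107,375.65; Bellamy Arts 2,432,271.52; Meridian Literacy 1,463,317.83.
Cap binds for Bellamy Arts ($1,118,800); remaining pool $3,884,165 reallocated over remaining headcount 130.
Redistributed shares: Granite Recovery 1,673,178.77 → $1,673,180; Meridian Literacy 2,210,986.23 → $2,210,985.

Granite Recovery: $1,673,180 | Bellamy Arts: $1,118,800 | Meridian Literacy: $2,210,985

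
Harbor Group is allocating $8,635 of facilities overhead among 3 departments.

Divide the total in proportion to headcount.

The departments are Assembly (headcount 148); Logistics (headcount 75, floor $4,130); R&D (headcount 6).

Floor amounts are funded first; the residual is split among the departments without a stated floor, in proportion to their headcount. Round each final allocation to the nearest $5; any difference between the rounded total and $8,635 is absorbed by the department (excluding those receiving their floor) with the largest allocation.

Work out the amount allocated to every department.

Guaranteed amounts: Logistics $4,130. Residual $4,505.
Residual split over remaining headcount 154: Assembly 4,329.48 → $4,330; R&D 175.52 → $175.

Assembly: $4,330 · Logistics: $4,130 · R&D: $175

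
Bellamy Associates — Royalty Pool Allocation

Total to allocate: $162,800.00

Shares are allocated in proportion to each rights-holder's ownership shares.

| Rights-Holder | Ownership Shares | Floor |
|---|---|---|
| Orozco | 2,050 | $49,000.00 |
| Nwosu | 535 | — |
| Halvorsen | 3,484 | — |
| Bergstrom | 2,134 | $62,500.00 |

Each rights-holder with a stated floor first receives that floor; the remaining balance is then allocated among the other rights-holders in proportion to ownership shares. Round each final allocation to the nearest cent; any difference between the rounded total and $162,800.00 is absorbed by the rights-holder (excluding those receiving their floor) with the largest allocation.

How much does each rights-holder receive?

Minimums first: Orozco $49,000.00; Bergstrom $62,500.00. Balance $51,300.00.
Balance split over remaining ownership shares 4,019: Nwosu 6,828.9375 → $6,828.94; Halvorsen 44,471.0625 → $44,471.06.

Orozco: $49,000.00 | Nwosu: $6,828.94 | Halvorsen: $44,471.06 | Bergstrom: $62,500.00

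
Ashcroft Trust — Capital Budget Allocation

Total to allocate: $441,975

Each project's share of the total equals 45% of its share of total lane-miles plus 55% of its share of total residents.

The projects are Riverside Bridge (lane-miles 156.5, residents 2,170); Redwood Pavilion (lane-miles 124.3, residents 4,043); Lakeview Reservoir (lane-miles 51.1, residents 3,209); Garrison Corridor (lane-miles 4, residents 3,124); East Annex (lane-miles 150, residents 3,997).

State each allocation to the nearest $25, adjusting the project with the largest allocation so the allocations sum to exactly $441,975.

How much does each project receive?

Totals — lane-miles 485.9, residents 16,543.
Composite weights (45% lane-miles + 55% residents): Riverside Bridge 0.2171; Redwood Pavilion 0.2495; Lakeview Reservoir 0.1540; Garrison Corridor 0.1076; East Annex 0.2718.
Raw shares: Riverside Bridge 95,945.06; Redwood Pavilion 110,287.19; Lakeview Reservoir 68,069.98; Garrison Corridor 47,541.98; East Annex 120,130.79.
At nearest $25: Riverside Bridge $95,950; Redwood Pavilion $110,275; Lakeview Reservoir $68,075; Garrison Corridor $47,550; East Annex $120,125. Sum = $441,975.
Rounded total matches; no reconciliation needed.

Riverside Bridge: $95,950; Redwood Pavilion: $110,275; Lakeview Reservoir: $68,075; Garrison Corridor: $47,550; East Annex: $120,125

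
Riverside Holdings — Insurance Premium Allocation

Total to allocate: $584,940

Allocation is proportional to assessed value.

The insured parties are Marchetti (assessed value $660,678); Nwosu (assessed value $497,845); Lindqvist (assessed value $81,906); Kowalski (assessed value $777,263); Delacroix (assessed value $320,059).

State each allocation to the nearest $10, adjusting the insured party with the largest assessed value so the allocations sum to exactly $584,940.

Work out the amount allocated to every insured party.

Sum of assessed value: 2,337,751.
Proportional shares: Marchetti 660,678/2,337,751 × $584,940 = 165,311.44; Nwosu 497,845/2,337,751 × $584,940 = 124,568.21; Lindqvist 81,906/2,337,751 × $584,940 = 20,494.10; Kowalski 777,263/2,337,751 × $584,940 = 194,482.74; Delacroix 320,059/2,337,751 × $584,940 = 80,083.51.
At nearest $10: Marchetti $165,310; Nwosu $124,570; Lindqvist $20,490; Kowalski $194,480; Delacroix $80,080. Sum = $584,930.
Difference $584,940 − $584,930 = +$10 applied to largest assessed value (Kowalski): Kowalski becomes $194,490.

Marchetti: $165,310; Nwosu: $124,570; Lindqvist: $20,490; Kowalski: $194,490; Delacroix: $80,080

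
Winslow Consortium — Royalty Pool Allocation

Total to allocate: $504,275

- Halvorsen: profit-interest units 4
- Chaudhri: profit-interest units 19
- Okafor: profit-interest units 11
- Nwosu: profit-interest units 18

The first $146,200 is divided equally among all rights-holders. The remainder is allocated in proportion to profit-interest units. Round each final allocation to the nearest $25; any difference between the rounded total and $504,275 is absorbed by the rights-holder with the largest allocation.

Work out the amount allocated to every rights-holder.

$146,200 shared equally gives $36,550 per rights-holder.
Remainder $358,075 by profit-interest units (total 52): Halvorsen 27,544.23 → $27,550; Chaudhri 130,835.10 → $130,825; Okafor 75,746.63 → $75,750; Nwosu 123,949.04 → $123,950.
Totals: Halvorsen $36,550 + $27,550 = $64,100; Chaudhri $36,550 + $130,825 = $167,375; Okafor $36,550 + $75,750 = $112,300; Nwosu $36,550 + $123,950 = $160,500.

Halvorsen: $64,100 · Chaudhri: $167,375 · Okafor: $112,300 · Nwosu: $160,500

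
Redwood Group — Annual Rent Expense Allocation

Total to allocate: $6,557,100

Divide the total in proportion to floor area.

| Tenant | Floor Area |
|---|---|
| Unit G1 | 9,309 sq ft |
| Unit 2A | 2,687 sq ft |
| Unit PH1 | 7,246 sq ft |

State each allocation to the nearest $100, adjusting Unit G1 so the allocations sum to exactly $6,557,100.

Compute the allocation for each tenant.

Combined floor area = 19,242.
Proportional shares: Unit G1 9,309/19,242 × $6,557,100 = 3,172,229.70; Unit 2A 2,687/19,242 × $6,557,100 = 915,649.50; Unit PH1 7,246/19,242 × $6,557,100 = 2,469,220.80.
At nearest $100: Unit G1 $3,172,200; Unit 2A $915,600; Unit PH1 $2,469,200. Sum = $6,557,000.
Difference $6,557,100 − $6,557,000 = +$100 applied to Unit G1: Unit G1 becomes $3,172,300.

Unit G1: $3,172,300 | Unit 2A: $915,600 | Unit PH1: $2,469,200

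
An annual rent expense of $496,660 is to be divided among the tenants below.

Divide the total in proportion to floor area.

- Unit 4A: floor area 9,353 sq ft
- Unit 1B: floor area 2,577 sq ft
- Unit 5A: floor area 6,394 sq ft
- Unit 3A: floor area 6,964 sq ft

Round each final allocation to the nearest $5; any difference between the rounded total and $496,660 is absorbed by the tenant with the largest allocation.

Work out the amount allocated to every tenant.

Unit 4A: $183,690 | Unit 1B: $50,615 | Unit 5A: $125,580 | Unit 3A: $136,775

Sum of floor area: 25,288.
Pro-rata amounts: Unit 4A 9,353/25,288 × $496,660 = 183,694.28; Unit 1B 2,577/25,288 × $496,660 = 50,612.66; Unit 5A 6,394/25,288 × $496,660 = 125,579.09; Unit 3A 6,964/25,288 × $496,660 = 136,773.97.
After rounding ($5): Unit 4A $183,695; Unit 1B $50,615; Unit 5A $125,580; Unit 3A $136,775. Sum = $496,665.
Difference $496,660 − $496,665 = −$5 applied to largest allocation (Unit 4A): Unit 4A becomes $183,690.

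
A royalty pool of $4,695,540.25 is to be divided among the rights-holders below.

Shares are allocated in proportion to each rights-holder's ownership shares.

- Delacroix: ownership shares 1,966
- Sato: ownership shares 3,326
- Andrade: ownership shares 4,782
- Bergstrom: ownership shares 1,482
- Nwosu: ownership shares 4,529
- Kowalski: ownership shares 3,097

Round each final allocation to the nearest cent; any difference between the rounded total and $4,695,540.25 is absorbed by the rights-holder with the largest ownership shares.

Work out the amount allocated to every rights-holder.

Delacroix: $481,254.93; Sato: $814,167.81; Andrade: $1,170,580.41; Bergstrom: $362,777.12; Nwosu: $1,108,648.83; Kowalski: $758,111.15

Ownership shares total: 1,966 + 3,326 + 4,782 + 1,482 + 4,529 + 3,097 = 19,182.
Proportional shares: Delacroix 481,254.9333; Sato 814,167.8069; Andrade 1,170,580.4127; Bergstrom 362,777.1166; Nwosu 1,108,648.8266; Kowalski 758,111.1539.
After rounding (cent): Delacroix $481,254.93; Sato $814,167.81; Andrade $1,170,580.41; Bergstrom $362,777.12; Nwosu $1,108,648.83; Kowalski $758,111.15. Sum = $4,695,540.25.
Sum already equals the total — no adjustment.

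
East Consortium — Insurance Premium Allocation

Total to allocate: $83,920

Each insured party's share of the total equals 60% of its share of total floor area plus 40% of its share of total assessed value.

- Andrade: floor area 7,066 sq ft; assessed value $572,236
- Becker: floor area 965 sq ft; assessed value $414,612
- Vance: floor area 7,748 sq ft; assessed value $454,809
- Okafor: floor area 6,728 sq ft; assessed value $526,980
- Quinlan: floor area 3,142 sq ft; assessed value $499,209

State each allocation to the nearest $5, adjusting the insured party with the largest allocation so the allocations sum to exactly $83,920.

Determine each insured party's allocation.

Andrade: $21,655; Becker: $7,535; Vance: $21,395; Okafor: $20,375; Quinlan: $12,960

Totals — floor area 25,649, assessed value 2,467,846.
Composite weights (60% floor area + 40% assessed value): Andrade 0.2580; Becker 0.0898; Vance 0.2550; Okafor 0.2428; Quinlan 0.1544.
Unrounded shares: Andrade 21,655.03; Becker 7,534.02; Vance 21,396.61; Okafor 20,375.91; Quinlan 12,958.43.
Rounded to nearest $5: Andrade $21,655; Becker $7,535; Vance $21,395; Okafor $20,375; Quinlan $12,960. Sum = $83,920.
Rounded total matches; no reconciliation needed.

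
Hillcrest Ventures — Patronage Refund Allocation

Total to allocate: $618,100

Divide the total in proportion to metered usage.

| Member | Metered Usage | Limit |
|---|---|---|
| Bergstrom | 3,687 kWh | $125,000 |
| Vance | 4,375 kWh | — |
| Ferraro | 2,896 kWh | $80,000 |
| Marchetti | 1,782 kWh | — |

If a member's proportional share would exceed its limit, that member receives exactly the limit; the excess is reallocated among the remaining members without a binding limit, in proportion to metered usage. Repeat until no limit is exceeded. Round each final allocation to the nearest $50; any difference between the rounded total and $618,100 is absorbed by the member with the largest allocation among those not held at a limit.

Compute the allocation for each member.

Metered usage total: 12,740.
Pro-rata shares before constraints: Bergstrom 178,880.27; Vance 212,259.62; Ferraro 140,503.74; Marchetti 86,456.37.
Capped: Bergstrom ($125,000), Ferraro ($80,000); balance $413,100 reallocated over remaining metered usage 6,157.
Remaining shares: Vance 293,537.84 → $293,550; Marchetti 119,562.16 → $119,550.

Bergstrom: $125,000 · Vance: $293,550 · Ferraro: $80,000 · Marchetti: $119,550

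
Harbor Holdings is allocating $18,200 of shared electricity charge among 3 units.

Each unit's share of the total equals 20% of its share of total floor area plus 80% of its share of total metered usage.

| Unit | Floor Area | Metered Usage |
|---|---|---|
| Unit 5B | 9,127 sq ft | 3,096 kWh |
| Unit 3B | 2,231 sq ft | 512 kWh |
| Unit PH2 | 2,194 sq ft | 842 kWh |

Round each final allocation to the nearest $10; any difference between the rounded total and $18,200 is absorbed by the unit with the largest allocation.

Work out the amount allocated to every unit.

Totals — floor area 13,552, metered usage 4,450.
Blended shares (20% floor area + 80% metered usage): Unit 5B 0.6913; Unit 3B 0.1250; Unit PH2 0.1837.
Raw shares: Unit 5B 12,581.30; Unit 3B 2,274.45; Unit PH2 3,344.25.
After rounding ($10): Unit 5B $12,580; Unit 3B $2,270; Unit PH2 $3,340. Sum = $18,190.
Difference $18,200 − $18,190 = +$10 applied to largest allocation (Unit 5B): Unit 5B becomes $12,590.

Unit 5B: $12,590; Unit 3B: $2,270; Unit PH2: $3,340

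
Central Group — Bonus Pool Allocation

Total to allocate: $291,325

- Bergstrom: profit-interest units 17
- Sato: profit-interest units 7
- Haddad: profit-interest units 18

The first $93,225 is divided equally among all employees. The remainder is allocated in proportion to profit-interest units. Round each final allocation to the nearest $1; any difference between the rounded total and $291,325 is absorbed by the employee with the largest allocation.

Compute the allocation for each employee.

$93,225 shared equally gives $31,075 per employee.
Remainder $198,100 by profit-interest units (total 42): Bergstrom 80,183.33 → $80,183; Sato 33,016.67 → $33,017; Haddad 84,900.00 → $84,900.
Totals: Bergstrom $31,075 + $80,183 = $111,258; Sato $31,075 + $33,017 = $64,092; Haddad $31,075 + $84,900 = $115,975.

Bergstrom: $111,258 · Sato: $64,092 · Haddad: $115,975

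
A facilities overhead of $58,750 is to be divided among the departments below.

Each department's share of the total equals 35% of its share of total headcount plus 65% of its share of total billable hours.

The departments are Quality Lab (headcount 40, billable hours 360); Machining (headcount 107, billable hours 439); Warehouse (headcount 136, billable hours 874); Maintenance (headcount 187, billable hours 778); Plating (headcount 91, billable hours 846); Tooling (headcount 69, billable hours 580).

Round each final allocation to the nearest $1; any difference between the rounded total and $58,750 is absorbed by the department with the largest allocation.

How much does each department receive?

Totals — headcount 630, billable hours 3,877.
Combined weights (35% headcount + 65% billable hours): Quality Lab 0.0826; Machining 0.1330; Warehouse 0.2221; Maintenance 0.2343; Plating 0.1924; Tooling 0.1356.
Raw shares: Quality Lab 4,851.47; Machining 7,816.40; Warehouse 13,047.57; Maintenance 13,766.58; Plating 11,303.03; Tooling 7,964.94.
Rounded to nearest $1: Quality Lab $4,851; Machining $7,816; Warehouse $13,048; Maintenance $13,767; Plating $11,303; Tooling $7,965. Sum = $58,750.
Rounded total matches; no reconciliation needed.

Quality Lab: $4,851 | Machining: $7,816 | Warehouse: $13,048 | Maintenance: $13,767 | Plating: $11,303 | Tooling: $7,965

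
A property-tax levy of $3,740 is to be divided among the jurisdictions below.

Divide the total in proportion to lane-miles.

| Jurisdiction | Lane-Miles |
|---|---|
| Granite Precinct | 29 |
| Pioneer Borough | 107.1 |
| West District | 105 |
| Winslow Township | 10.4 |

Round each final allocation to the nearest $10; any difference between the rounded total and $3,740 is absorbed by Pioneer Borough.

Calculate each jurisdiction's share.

Lane-miles total: 251.5.
Pro-rata amounts: Granite Precinct 29/251.5 × $3,740 = 431.25; Pioneer Borough 107.1/251.5 × $3,740 = 1,592.66; West District 105/251.5 × $3,740 = 1,561.43; Winslow Township 10.4/251.5 × $3,740 = 154.66.
After rounding ($10): Granite Precinct $430; Pioneer Borough $1,590; West District $1,560; Winslow Township $150. Sum = $3,730.
Difference $3,740 − $3,730 = +$10 applied to Pioneer Borough: Pioneer Borough becomes $1,600.

Granite Precinct: $430 · Pioneer Borough: $1,600 · West District: $1,560 · Winslow Township: $150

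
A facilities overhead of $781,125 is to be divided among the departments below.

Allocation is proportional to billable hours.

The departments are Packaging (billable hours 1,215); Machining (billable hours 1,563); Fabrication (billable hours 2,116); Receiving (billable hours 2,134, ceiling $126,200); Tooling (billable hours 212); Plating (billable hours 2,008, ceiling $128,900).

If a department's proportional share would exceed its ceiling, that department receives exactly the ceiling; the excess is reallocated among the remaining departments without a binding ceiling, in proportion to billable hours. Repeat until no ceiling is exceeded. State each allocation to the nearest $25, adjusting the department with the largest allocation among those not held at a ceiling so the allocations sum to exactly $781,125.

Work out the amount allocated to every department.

Packaging: $125,175 · Machining: $161,025 · Fabrication: $217,975 · Receiving: $126,200 · Tooling: $21,850 · Plating: $128,900

Billable hours total: 9,248.
Pro-rata shares before constraints: Packaging 102,624.01; Machining 132,017.56; Fabrication 178,726.27; Receiving 180,246.62; Tooling 17,906.41; Plating 169,604.13.
Capped: Receiving ($126,200), Plating ($128,900); residual $526,025 reallocated over remaining billable hours 5,106.
Remaining shares: Packaging 125,170.46 → $125,175; Machining 161,021.75 → $161,025; Fabrication 217,992.34 → $218,000; Tooling 21,840.44 → $21,850.
Rounding difference −$25 applied to Fabrication → $217,975.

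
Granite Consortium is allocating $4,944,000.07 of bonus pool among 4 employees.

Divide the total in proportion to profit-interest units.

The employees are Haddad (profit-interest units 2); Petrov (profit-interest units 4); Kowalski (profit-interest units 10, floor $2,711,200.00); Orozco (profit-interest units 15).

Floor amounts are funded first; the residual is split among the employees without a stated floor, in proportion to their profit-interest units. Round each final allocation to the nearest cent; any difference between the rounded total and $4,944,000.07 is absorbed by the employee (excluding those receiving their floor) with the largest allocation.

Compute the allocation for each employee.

Minimums first: Kowalski $2,711,200.00. Residual $2,232,800.07.
Residual split over remaining profit-interest units 21: Haddad 212,647.6257 → $212,647.63; Petrov 425,295.2514 → $425,295.25; Orozco 1,594,857.1929 → $1,594,857.19.

Haddad: $212,647.63 | Petrov: $425,295.25 | Kowalski: $2,711,200.00 | Orozco: $1,594,857.19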